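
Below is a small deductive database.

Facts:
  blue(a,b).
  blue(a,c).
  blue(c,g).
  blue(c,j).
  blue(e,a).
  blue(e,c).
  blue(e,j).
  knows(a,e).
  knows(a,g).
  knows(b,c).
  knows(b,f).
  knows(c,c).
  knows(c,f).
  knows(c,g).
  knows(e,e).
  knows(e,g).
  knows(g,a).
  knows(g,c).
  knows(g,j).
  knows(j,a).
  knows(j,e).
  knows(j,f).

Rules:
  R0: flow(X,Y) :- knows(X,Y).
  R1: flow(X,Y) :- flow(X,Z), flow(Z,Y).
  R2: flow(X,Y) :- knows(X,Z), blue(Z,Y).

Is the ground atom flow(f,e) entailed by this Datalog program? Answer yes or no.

no

round 1: derive flow(a,e) via R0 from knows(a,e)
round 1: derive flow(a,g) via R0 from knows(a,g)
round 1: derive flow(b,c) via R0 from knows(b,c)
round 1: derive flow(b,f) via R0 from knows(b,f)
round 1: derive flow(c,c) via R0 from knows(c,c)
round 1: derive flow(c,f) via R0 from knows(c,f)
round 1: derive flow(c,g) via R0 from knows(c,g)
round 1: derive flow(e,e) via R0 from knows(e,e)
round 1: derive flow(e,g) via R0 from knows(e,g)
round 1: derive flow(g,a) via R0 from knows(g,a)
round 1: derive flow(g,c) via R0 from knows(g,c)
round 1: derive flow(g,j) via R0 from knows(g,j)
round 1: derive flow(j,a) via R0 from knows(j,a)
round 1: derive flow(j,e) via R0 from knows(j,e)
round 1: derive flow(j,f) via R0 from knows(j,f)
round 1: derive flow(a,a) via R2 from knows(a,e), blue(e,a)
round 1: derive flow(a,c) via R2 from knows(a,e), blue(e,c)
round 1: derive flow(a,j) via R2 from knows(a,e), blue(e,j)
round 1: derive flow(b,g) via R2 from knows(b,c), blue(c,g)
round 1: derive flow(b,j) via R2 from knows(b,c), blue(c,j)
round 1: derive flow(c,j) via R2 from knows(c,c), blue(c,j)
round 1: derive flow(e,a) via R2 from knows(e,e), blue(e,a)
round 1: derive flow(e,c) via R2 from knows(e,e), blue(e,c)
round 1: derive flow(e,j) via R2 from knows(e,e), blue(e,j)
round 1: derive flow(g,b) via R2 from knows(g,a), blue(a,b)
round 1: derive flow(g,g) via R2 from knows(g,c), blue(c,g)
round 1: derive flow(j,b) via R2 from knows(j,a), blue(a,b)
round 1: derive flow(j,c) via R2 from knows(j,a), blue(a,c)
round 1: derive flow(j,j) via R2 from knows(j,e), blue(e,j)
round 2: derive flow(a,b) via R1 from flow(a,g), flow(g,b)
round 2: derive flow(a,f) via R1 from flow(a,c), flow(c,f)
round 2: derive flow(b,a) via R1 from flow(b,g), flow(g,a)
round 2: derive flow(b,b) via R1 from flow(b,g), flow(g,b)
round 2: derive flow(b,e) via R1 from flow(b,j), flow(j,e)
round 2: derive flow(c,a) via R1 from flow(c,g), flow(g,a)
round 2: derive flow(c,b) via R1 from flow(c,g), flow(g,b)
round 2: derive flow(c,e) via R1 from flow(c,j), flow(j,e)
round 2: derive flow(e,b) via R1 from flow(e,g), flow(g,b)
round 2: derive flow(e,f) via R1 from flow(e,c), flow(c,f)
round 2: derive flow(g,e) via R1 from flow(g,a), flow(a,e)
round 2: derive flow(g,f) via R1 from flow(g,b), flow(b,f)
round 2: derive flow(j,g) via R1 from flow(j,a), flow(a,g)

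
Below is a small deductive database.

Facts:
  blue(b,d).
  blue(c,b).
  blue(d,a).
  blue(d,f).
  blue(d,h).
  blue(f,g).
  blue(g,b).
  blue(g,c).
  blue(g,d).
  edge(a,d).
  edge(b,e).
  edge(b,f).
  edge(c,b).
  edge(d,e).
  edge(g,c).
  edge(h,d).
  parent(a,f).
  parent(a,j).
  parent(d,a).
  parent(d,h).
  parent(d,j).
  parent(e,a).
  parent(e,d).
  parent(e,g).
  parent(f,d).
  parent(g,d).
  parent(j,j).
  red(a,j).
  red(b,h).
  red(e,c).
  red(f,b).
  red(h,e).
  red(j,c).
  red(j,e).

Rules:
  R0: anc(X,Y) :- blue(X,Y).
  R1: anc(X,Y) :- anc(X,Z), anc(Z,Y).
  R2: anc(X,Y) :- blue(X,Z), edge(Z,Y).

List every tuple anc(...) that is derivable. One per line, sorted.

anc(b,a)
anc(b,b)
anc(b,c)
anc(b,d)
anc(b,e)
anc(b,f)
anc(b,g)
anc(b,h)
anc(c,a)
anc(c,b)
anc(c,c)
anc(c,d)
anc(c,e)
anc(c,f)
anc(c,g)
anc(c,h)
anc(d,a)
anc(d,b)
anc(d,c)
anc(d,d)
anc(d,e)
anc(d,f)
anc(d,g)
anc(d,h)
anc(f,a)
anc(f,b)
anc(f,c)
anc(f,d)
anc(f,e)
anc(f,f)
anc(f,g)
anc(f,h)
anc(g,a)
anc(g,b)
anc(g,c)
anc(g,d)
anc(g,e)
anc(g,f)
anc(g,g)
anc(g,h)

round 1: derive anc(b,d) via R0 from blue(b,d)
round 1: derive anc(c,b) via R0 from blue(c,b)
round 1: derive anc(d,a) via R0 from blue(d,a)
round 1: derive anc(d,f) via R0 from blue(d,f)
round 1: derive anc(d,h) via R0 from blue(d,h)
round 1: derive anc(f,g) via R0 from blue(f,g)
round 1: derive anc(g,b) via R0 from blue(g,b)
round 1: derive anc(g,c) via R0 from blue(g,c)
round 1: derive anc(g,d) via R0 from blue(g,d)
round 1: derive anc(b,e) via R2 from blue(b,d), edge(d,e)
round 1: derive anc(c,e) via R2 from blue(c,b), edge(b,e)
round 1: derive anc(c,f) via R2 from blue(c,b), edge(b,f)
round 1: derive anc(d,d) via R2 from blue(d,a), edge(a,d)
round 1: derive anc(f,c) via R2 from blue(f,g), edge(g,c)
round 1: derive anc(g,e) via R2 from blue(g,b), edge(b,e)
round 1: derive anc(g,f) via R2 from blue(g,b), edge(b,f)
round 2: derive anc(b,a) via R1 from anc(b,d), anc(d,a)
round 2: derive anc(b,f) via R1 from anc(b,d), anc(d,f)
round 2: derive anc(b,h) via R1 from anc(b,d), anc(d,h)
round 2: derive anc(c,c) via R1 from anc(c,f), anc(f,c)
round 2: derive anc(c,d) via R1 from anc(c,b), anc(b,d)
round 2: derive anc(c,g) via R1 from anc(c,f), anc(f,g)
round 2: derive anc(d,c) via R1 from anc(d,f), anc(f,c)
round 2: derive anc(d,g) via R1 from anc(d,f), anc(f,g)
round 2: derive anc(f,b) via R1 from anc(f,c), anc(c,b)
round 2: derive anc(f,d) via R1 from anc(f,g), anc(g,d)
round 2: derive anc(f,e) via R1 from anc(f,c), anc(c,e)
round 2: derive anc(f,f) via R1 from anc(f,c), anc(c,f)
round 2: derive anc(g,a) via R1 from anc(g,d), anc(d,a)
round 2: derive anc(g,g) via R1 from anc(g,f), anc(f,g)
round 2: derive anc(g,h) via R1 from anc(g,d), anc(d,h)
round 3: derive anc(b,b) via R1 from anc(b,f), anc(f,b)
round 3: derive anc(b,c) via R1 from anc(b,d), anc(d,c)
round 3: derive anc(b,g) via R1 from anc(b,d), anc(d,g)
round 3: derive anc(c,a) via R1 from anc(c,b), anc(b,a)
round 3: derive anc(c,h) via R1 from anc(c,b), anc(b,h)
round 3: derive anc(d,b) via R1 from anc(d,c), anc(c,b)
round 3: derive anc(d,e) via R1 from anc(d,c), anc(c,e)
round 3: derive anc(f,a) via R1 from anc(f,b), anc(b,a)
round 3: derive anc(f,h) via R1 from anc(f,b), anc(b,h)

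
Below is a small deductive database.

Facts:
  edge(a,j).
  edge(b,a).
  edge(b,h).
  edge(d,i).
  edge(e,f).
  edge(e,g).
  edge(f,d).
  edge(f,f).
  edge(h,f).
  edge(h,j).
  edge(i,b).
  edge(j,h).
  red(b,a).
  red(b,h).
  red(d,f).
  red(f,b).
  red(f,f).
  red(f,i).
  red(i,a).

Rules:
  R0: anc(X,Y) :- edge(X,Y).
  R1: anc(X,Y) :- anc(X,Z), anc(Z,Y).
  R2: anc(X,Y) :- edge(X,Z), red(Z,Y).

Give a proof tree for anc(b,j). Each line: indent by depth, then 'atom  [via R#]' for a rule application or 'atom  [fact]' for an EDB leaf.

round 1: derive anc(a,j) via R0 from edge(a,j)
round 1: derive anc(b,a) via R0 from edge(b,a)
round 1: derive anc(b,h) via R0 from edge(b,h)
round 1: derive anc(d,i) via R0 from edge(d,i)
round 1: derive anc(e,f) via R0 from edge(e,f)
round 1: derive anc(e,g) via R0 from edge(e,g)
round 1: derive anc(f,d) via R0 from edge(f,d)
round 1: derive anc(f,f) via R0 from edge(f,f)
round 1: derive anc(h,f) via R0 from edge(h,f)
round 1: derive anc(h,j) via R0 from edge(h,j)
round 1: derive anc(i,b) via R0 from edge(i,b)
round 1: derive anc(j,h) via R0 from edge(j,h)
round 1: derive anc(d,a) via R2 from edge(d,i), red(i,a)
round 1: derive anc(e,b) via R2 from edge(e,f), red(f,b)
round 1: derive anc(e,i) via R2 from edge(e,f), red(f,i)
round 1: derive anc(f,b) via R2 from edge(f,f), red(f,b)
round 1: derive anc(f,i) via R2 from edge(f,f), red(f,i)
round 1: derive anc(h,b) via R2 from edge(h,f), red(f,b)
round 1: derive anc(h,i) via R2 from edge(h,f), red(f,i)
round 1: derive anc(i,a) via R2 from edge(i,b), red(b,a)
round 1: derive anc(i,h) via R2 from edge(i,b), red(b,h)
round 2: derive anc(a,h) via R1 from anc(a,j), anc(j,h)
round 2: derive anc(b,b) via R1 from anc(b,h), anc(h,b)
round 2: derive anc(b,f) via R1 from anc(b,h), anc(h,f)
round 2: derive anc(b,i) via R1 from anc(b,h), anc(h,i)
round 2: derive anc(b,j) via R1 from anc(b,a), anc(a,j)
round 2: derive anc(d,b) via R1 from anc(d,i), anc(i,b)
round 2: derive anc(d,h) via R1 from anc(d,i), anc(i,h)
round 2: derive anc(d,j) via R1 from anc(d,a), anc(a,j)
round 2: derive anc(e,a) via R1 from anc(e,b), anc(b,a)
round 2: derive anc(e,d) via R1 from anc(e,f), anc(f,d)
round 2: derive anc(e,h) via R1 from anc(e,b), anc(b,h)
round 2: derive anc(f,a) via R1 from anc(f,b), anc(b,a)
round 2: derive anc(f,h) via R1 from anc(f,b), anc(b,h)
round 2: derive anc(h,a) via R1 from anc(h,b), anc(b,a)
round 2: derive anc(h,d) via R1 from anc(h,f), anc(f,d)
round 2: derive anc(h,h) via R1 from anc(h,b), anc(b,h)
round 2: derive anc(i,f) via R1 from anc(i,h), anc(h,f)
round 2: derive anc(i,i) via R1 from anc(i,h), anc(h,i)
round 2: derive anc(i,j) via R1 from anc(i,a), anc(a,j)
round 2: derive anc(j,b) via R1 from anc(j,h), anc(h,b)
round 2: derive anc(j,f) via R1 from anc(j,h), anc(h,f)
round 2: derive anc(j,i) via R1 from anc(j,h), anc(h,i)
round 2: derive anc(j,j) via R1 from anc(j,h), anc(h,j)
round 3: derive anc(a,a) via R1 from anc(a,h), anc(h,a)
round 3: derive anc(a,b) via R1 from anc(a,h), anc(h,b)
round 3: derive anc(a,d) via R1 from anc(a,h), anc(h,d)
round 3: derive anc(a,f) via R1 from anc(a,h), anc(h,f)
round 3: derive anc(a,i) via R1 from anc(a,h), anc(h,i)
round 3: derive anc(b,d) via R1 from anc(b,f), anc(f,d)
round 3: derive anc(d,d) via R1 from anc(d,h), anc(h,d)
round 3: derive anc(d,f) via R1 from anc(d,b), anc(b,f)
round 3: derive anc(e,j) via R1 from anc(e,a), anc(a,j)
round 3: derive anc(f,j) via R1 from anc(f,a), anc(a,j)
round 3: derive anc(i,d) via R1 from anc(i,f), anc(f,d)
round 3: derive anc(j,a) via R1 from anc(j,b), anc(b,a)
round 3: derive anc(j,d) via R1 from anc(j,f), anc(f,d)

anc(b,j)  [via R1]
  anc(b,a)  [via R0]
    edge(b,a)  [fact]
  anc(a,j)  [via R0]
    edge(a,j)  [fact]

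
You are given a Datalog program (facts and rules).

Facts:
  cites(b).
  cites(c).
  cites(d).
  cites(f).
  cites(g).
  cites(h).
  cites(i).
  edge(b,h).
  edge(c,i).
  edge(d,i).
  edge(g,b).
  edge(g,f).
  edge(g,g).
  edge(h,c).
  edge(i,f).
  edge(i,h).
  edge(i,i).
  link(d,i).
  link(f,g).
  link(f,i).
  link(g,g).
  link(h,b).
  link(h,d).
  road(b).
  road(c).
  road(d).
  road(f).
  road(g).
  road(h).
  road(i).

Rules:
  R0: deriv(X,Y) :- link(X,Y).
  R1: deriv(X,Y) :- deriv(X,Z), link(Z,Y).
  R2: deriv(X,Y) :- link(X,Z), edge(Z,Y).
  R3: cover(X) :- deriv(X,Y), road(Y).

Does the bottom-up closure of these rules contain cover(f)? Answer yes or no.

yes

round 1: derive deriv(d,i) via R0 from link(d,i)
round 1: derive deriv(f,g) via R0 from link(f,g)
round 1: derive deriv(f,i) via R0 from link(f,i)
round 1: derive deriv(g,g) via R0 from link(g,g)
round 1: derive deriv(h,b) via R0 from link(h,b)
round 1: derive deriv(h,d) via R0 from link(h,d)
round 1: derive deriv(d,f) via R2 from link(d,i), edge(i,f)
round 1: derive deriv(d,h) via R2 from link(d,i), edge(i,h)
round 1: derive deriv(f,b) via R2 from link(f,g), edge(g,b)
round 1: derive deriv(f,f) via R2 from link(f,g), edge(g,f)
round 1: derive deriv(f,h) via R2 from link(f,i), edge(i,h)
round 1: derive deriv(g,b) via R2 from link(g,g), edge(g,b)
round 1: derive deriv(g,f) via R2 from link(g,g), edge(g,f)
round 1: derive deriv(h,h) via R2 from link(h,b), edge(b,h)
round 1: derive deriv(h,i) via R2 from link(h,d), edge(d,i)
round 2: derive deriv(d,b) via R1 from deriv(d,h), link(h,b)
round 2: derive deriv(d,d) via R1 from deriv(d,h), link(h,d)
round 2: derive deriv(d,g) via R1 from deriv(d,f), link(f,g)
round 2: derive deriv(f,d) via R1 from deriv(f,h), link(h,d)
round 2: derive deriv(g,i) via R1 from deriv(g,f), link(f,i)
round 2: derive cover(d) via R3 from deriv(d,f), road(f)
round 2: derive cover(f) via R3 from deriv(f,b), road(b)
round 2: derive cover(g) via R3 from deriv(g,b), road(b)
round 2: derive cover(h) via R3 from deriv(h,b), road(b)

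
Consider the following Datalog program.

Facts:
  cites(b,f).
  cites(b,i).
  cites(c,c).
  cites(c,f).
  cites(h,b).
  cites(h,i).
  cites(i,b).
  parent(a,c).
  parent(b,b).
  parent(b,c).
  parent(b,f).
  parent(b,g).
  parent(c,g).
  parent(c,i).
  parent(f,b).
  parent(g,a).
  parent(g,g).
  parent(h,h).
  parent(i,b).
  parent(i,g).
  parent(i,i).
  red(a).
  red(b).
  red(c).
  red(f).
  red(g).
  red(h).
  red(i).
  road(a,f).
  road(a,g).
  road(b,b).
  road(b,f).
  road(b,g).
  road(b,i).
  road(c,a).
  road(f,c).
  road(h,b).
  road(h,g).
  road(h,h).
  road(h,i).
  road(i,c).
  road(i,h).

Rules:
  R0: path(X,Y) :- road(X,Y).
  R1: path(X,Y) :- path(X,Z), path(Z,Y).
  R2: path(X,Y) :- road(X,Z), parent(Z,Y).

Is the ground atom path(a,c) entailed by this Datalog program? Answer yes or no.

yes

round 1: derive path(a,f) via R0 from road(a,f)
round 1: derive path(a,g) via R0 from road(a,g)
round 1: derive path(b,b) via R0 from road(b,b)
round 1: derive path(b,f) via R0 from road(b,f)
round 1: derive path(b,g) via R0 from road(b,g)
round 1: derive path(b,i) via R0 from road(b,i)
round 1: derive path(c,a) via R0 from road(c,a)
round 1: derive path(f,c) via R0 from road(f,c)
round 1: derive path(h,b) via R0 from road(h,b)
round 1: derive path(h,g) via R0 from road(h,g)
round 1: derive path(h,h) via R0 from road(h,h)
round 1: derive path(h,i) via R0 from road(h,i)
round 1: derive path(i,c) via R0 from road(i,c)
round 1: derive path(i,h) via R0 from road(i,h)
round 1: derive path(a,a) via R2 from road(a,g), parent(g,a)
round 1: derive path(a,b) via R2 from road(a,f), parent(f,b)
round 1: derive path(b,a) via R2 from road(b,g), parent(g,a)
round 1: derive path(b,c) via R2 from road(b,b), parent(b,c)
round 1: derive path(c,c) via R2 from road(c,a), parent(a,c)
round 1: derive path(f,g) via R2 from road(f,c), parent(c,g)
round 1: derive path(f,i) via R2 from road(f,c), parent(c,i)
round 1: derive path(h,a) via R2 from road(h,g), parent(g,a)
round 1: derive path(h,c) via R2 from road(h,b), parent(b,c)
round 1: derive path(h,f) via R2 from road(h,b), parent(b,f)
round 1: derive path(i,g) via R2 from road(i,c), parent(c,g)
round 1: derive path(i,i) via R2 from road(i,c), parent(c,i)
round 2: derive path(a,c) via R1 from path(a,b), path(b,c)
round 2: derive path(a,i) via R1 from path(a,b), path(b,i)
round 2: derive path(b,h) via R1 from path(b,i), path(i,h)
round 2: derive path(c,b) via R1 from path(c,a), path(a,b)
round 2: derive path(c,f) via R1 from path(c,a), path(a,f)
round 2: derive path(c,g) via R1 from path(c,a), path(a,g)
round 2: derive path(f,a) via R1 from path(f,c), path(c,a)
round 2: derive path(f,h) via R1 from path(f,i), path(i,h)
round 2: derive path(i,a) via R1 from path(i,c), path(c,a)
round 2: derive path(i,b) via R1 from path(i,h), path(h,b)
round 2: derive path(i,f) via R1 from path(i,h), path(h,f)
round 3: derive path(a,h) via R1 from path(a,b), path(b,h)
round 3: derive path(c,h) via R1 from path(c,b), path(b,h)
round 3: derive path(c,i) via R1 from path(c,a), path(a,i)
round 3: derive path(f,b) via R1 from path(f,a), path(a,b)
round 3: derive path(f,f) via R1 from path(f,a), path(a,f)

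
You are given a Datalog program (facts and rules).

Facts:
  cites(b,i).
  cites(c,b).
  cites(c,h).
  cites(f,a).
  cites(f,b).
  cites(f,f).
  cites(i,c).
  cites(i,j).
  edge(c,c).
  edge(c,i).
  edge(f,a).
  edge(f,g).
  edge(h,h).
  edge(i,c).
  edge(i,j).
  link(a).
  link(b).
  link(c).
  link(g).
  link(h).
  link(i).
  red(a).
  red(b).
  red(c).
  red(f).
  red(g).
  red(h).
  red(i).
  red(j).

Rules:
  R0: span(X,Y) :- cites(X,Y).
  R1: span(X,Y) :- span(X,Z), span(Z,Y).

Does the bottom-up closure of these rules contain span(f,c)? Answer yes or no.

yes

round 1: derive span(b,i) via R0 from cites(b,i)
round 1: derive span(c,b) via R0 from cites(c,b)
round 1: derive span(c,h) via R0 from cites(c,h)
round 1: derive span(f,a) via R0 from cites(f,a)
round 1: derive span(f,b) via R0 from cites(f,b)
round 1: derive span(f,f) via R0 from cites(f,f)
round 1: derive span(i,c) via R0 from cites(i,c)
round 1: derive span(i,j) via R0 from cites(i,j)
round 2: derive span(b,c) via R1 from span(b,i), span(i,c)
round 2: derive span(b,j) via R1 from span(b,i), span(i,j)
round 2: derive span(c,i) via R1 from span(c,b), span(b,i)
round 2: derive span(f,i) via R1 from span(f,b), span(b,i)
round 2: derive span(i,b) via R1 from span(i,c), span(c,b)
round 2: derive span(i,h) via R1 from span(i,c), span(c,h)
round 3: derive span(b,b) via R1 from span(b,c), span(c,b)
round 3: derive span(b,h) via R1 from span(b,c), span(c,h)
round 3: derive span(c,c) via R1 from span(c,b), span(b,c)
round 3: derive span(c,j) via R1 from span(c,b), span(b,j)
round 3: derive span(f,c) via R1 from span(f,b), span(b,c)
round 3: derive span(f,h) via R1 from span(f,i), span(i,h)
round 3: derive span(f,j) via R1 from span(f,b), span(b,j)
round 3: derive span(i,i) via R1 from span(i,b), span(b,i)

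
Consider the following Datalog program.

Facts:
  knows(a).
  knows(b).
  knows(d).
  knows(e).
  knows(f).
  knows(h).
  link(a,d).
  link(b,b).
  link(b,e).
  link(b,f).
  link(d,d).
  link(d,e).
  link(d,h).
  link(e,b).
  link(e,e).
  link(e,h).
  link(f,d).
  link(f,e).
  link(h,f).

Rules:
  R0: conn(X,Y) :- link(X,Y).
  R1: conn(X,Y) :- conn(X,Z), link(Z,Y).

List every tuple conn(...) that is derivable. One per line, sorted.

conn(a,b)
conn(a,d)
conn(a,e)
conn(a,f)
conn(a,h)
conn(b,b)
conn(b,d)
conn(b,e)
conn(b,f)
conn(b,h)
conn(d,b)
conn(d,d)
conn(d,e)
conn(d,f)
conn(d,h)
conn(e,b)
conn(e,d)
conn(e,e)
conn(e,f)
conn(e,h)
conn(f,b)
conn(f,d)
conn(f,e)
conn(f,f)
conn(f,h)
conn(h,b)
conn(h,d)
conn(h,e)
conn(h,f)
conn(h,h)

round 1: derive conn(a,d) via R0 from link(a,d)
round 1: derive conn(b,b) via R0 from link(b,b)
round 1: derive conn(b,e) via R0 from link(b,e)
round 1: derive conn(b,f) via R0 from link(b,f)
round 1: derive conn(d,d) via R0 from link(d,d)
round 1: derive conn(d,e) via R0 from link(d,e)
round 1: derive conn(d,h) via R0 from link(d,h)
round 1: derive conn(e,b) via R0 from link(e,b)
round 1: derive conn(e,e) via R0 from link(e,e)
round 1: derive conn(e,h) via R0 from link(e,h)
round 1: derive conn(f,d) via R0 from link(f,d)
round 1: derive conn(f,e) via R0 from link(f,e)
round 1: derive conn(h,f) via R0 from link(h,f)
round 2: derive conn(a,e) via R1 from conn(a,d), link(d,e)
round 2: derive conn(a,h) via R1 from conn(a,d), link(d,h)
round 2: derive conn(b,d) via R1 from conn(b,f), link(f,d)
round 2: derive conn(b,h) via R1 from conn(b,e), link(e,h)
round 2: derive conn(d,b) via R1 from conn(d,e), link(e,b)
round 2: derive conn(d,f) via R1 from conn(d,h), link(h,f)
round 2: derive conn(e,f) via R1 from conn(e,b), link(b,f)
round 2: derive conn(f,b) via R1 from conn(f,e), link(e,b)
round 2: derive conn(f,h) via R1 from conn(f,d), link(d,h)
round 2: derive conn(h,d) via R1 from conn(h,f), link(f,d)
round 2: derive conn(h,e) via R1 from conn(h,f), link(f,e)
round 3: derive conn(a,b) via R1 from conn(a,e), link(e,b)
round 3: derive conn(a,f) via R1 from conn(a,h), link(h,f)
round 3: derive conn(e,d) via R1 from conn(e,f), link(f,d)
round 3: derive conn(f,f) via R1 from conn(f,b), link(b,f)
round 3: derive conn(h,b) via R1 from conn(h,e), link(e,b)
round 3: derive conn(h,h) via R1 from conn(h,d), link(d,h)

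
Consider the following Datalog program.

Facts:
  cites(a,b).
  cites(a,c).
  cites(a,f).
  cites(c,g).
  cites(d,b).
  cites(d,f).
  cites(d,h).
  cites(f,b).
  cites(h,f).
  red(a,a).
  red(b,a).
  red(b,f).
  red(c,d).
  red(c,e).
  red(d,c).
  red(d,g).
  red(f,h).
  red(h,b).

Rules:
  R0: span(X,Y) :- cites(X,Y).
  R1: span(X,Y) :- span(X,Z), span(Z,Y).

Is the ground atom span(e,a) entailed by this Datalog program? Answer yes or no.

no

round 1: derive span(a,b) via R0 from cites(a,b)
round 1: derive span(a,c) via R0 from cites(a,c)
round 1: derive span(a,f) via R0 from cites(a,f)
round 1: derive span(c,g) via R0 from cites(c,g)
round 1: derive span(d,b) via R0 from cites(d,b)
round 1: derive span(d,f) via R0 from cites(d,f)
round 1: derive span(d,h) via R0 from cites(d,h)
round 1: derive span(f,b) via R0 from cites(f,b)
round 1: derive span(h,f) via R0 from cites(h,f)
round 2: derive span(a,g) via R1 from span(a,c), span(c,g)
round 2: derive span(h,b) via R1 from span(h,f), span(f,b)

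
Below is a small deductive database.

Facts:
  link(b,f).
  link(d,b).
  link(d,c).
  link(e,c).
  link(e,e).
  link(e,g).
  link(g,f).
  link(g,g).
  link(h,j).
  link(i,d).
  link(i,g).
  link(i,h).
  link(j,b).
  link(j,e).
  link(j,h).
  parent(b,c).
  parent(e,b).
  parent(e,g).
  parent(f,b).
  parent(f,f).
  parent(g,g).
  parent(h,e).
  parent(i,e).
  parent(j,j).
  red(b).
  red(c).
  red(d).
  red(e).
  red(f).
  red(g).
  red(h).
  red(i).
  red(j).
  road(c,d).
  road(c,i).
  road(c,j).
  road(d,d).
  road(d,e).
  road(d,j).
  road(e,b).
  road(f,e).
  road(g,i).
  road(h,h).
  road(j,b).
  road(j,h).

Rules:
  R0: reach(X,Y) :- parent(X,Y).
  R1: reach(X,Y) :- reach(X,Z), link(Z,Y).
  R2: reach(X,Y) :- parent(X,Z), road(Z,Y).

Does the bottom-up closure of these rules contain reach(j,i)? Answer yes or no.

no

round 1: derive reach(b,c) via R0 from parent(b,c)
round 1: derive reach(e,b) via R0 from parent(e,b)
round 1: derive reach(e,g) via R0 from parent(e,g)
round 1: derive reach(f,b) via R0 from parent(f,b)
round 1: derive reach(f,f) via R0 from parent(f,f)
round 1: derive reach(g,g) via R0 from parent(g,g)
round 1: derive reach(h,e) via R0 from parent(h,e)
round 1: derive reach(i,e) via R0 from parent(i,e)
round 1: derive reach(j,j) via R0 from parent(j,j)
round 1: derive reach(b,d) via R2 from parent(b,c), road(c,d)
round 1: derive reach(b,i) via R2 from parent(b,c), road(c,i)
round 1: derive reach(b,j) via R2 from parent(b,c), road(c,j)
round 1: derive reach(e,i) via R2 from parent(e,g), road(g,i)
round 1: derive reach(f,e) via R2 from parent(f,f), road(f,e)
round 1: derive reach(g,i) via R2 from parent(g,g), road(g,i)
round 1: derive reach(h,b) via R2 from parent(h,e), road(e,b)
round 1: derive reach(i,b) via R2 from parent(i,e), road(e,b)
round 1: derive reach(j,b) via R2 from parent(j,j), road(j,b)
round 1: derive reach(j,h) via R2 from parent(j,j), road(j,h)
round 2: derive reach(b,b) via R1 from reach(b,d), link(d,b)
round 2: derive reach(b,e) via R1 from reach(b,j), link(j,e)
round 2: derive reach(b,g) via R1 from reach(b,i), link(i,g)
round 2: derive reach(b,h) via R1 from reach(b,i), link(i,h)
round 2: derive reach(e,d) via R1 from reach(e,i), link(i,d)
round 2: derive reach(e,f) via R1 from reach(e,b), link(b,f)
round 2: derive reach(e,h) via R1 from reach(e,i), link(i,h)
round 2: derive reach(f,c) via R1 from reach(f,e), link(e,c)
round 2: derive reach(f,g) via R1 from reach(f,e), link(e,g)
round 2: derive reach(g,d) via R1 from reach(g,i), link(i,d)
round 2: derive reach(g,f) via R1 from reach(g,g), link(g,f)
round 2: derive reach(g,h) via R1 from reach(g,i), link(i,h)
round 2: derive reach(h,c) via R1 from reach(h,e), link(e,c)
round 2: derive reach(h,f) via R1 from reach(h,b), link(b,f)
round 2: derive reach(h,g) via R1 from reach(h,e), link(e,g)
round 2: derive reach(i,c) via R1 from reach(i,e), link(e,c)
round 2: derive reach(i,f) via R1 from reach(i,b), link(b,f)
round 2: derive reach(i,g) via R1 from reach(i,e), link(e,g)
round 2: derive reach(j,e) via R1 from reach(j,j), link(j,e)
round 2: derive reach(j,f) via R1 from reach(j,b), link(b,f)
round 3: derive reach(b,f) via R1 from reach(b,b), link(b,f)
round 3: derive reach(e,c) via R1 from reach(e,d), link(d,c)
round 3: derive reach(e,j) via R1 from reach(e,h), link(h,j)
round 3: derive reach(g,b) via R1 from reach(g,d), link(d,b)
round 3: derive reach(g,c) via R1 from reach(g,d), link(d,c)
round 3: derive reach(g,j) via R1 from reach(g,h), link(h,j)
round 3: derive reach(j,c) via R1 from reach(j,e), link(e,c)
round 3: derive reach(j,g) via R1 from reach(j,e), link(e,g)
round 4: derive reach(e,e) via R1 from reach(e,j), link(j,e)
round 4: derive reach(g,e) via R1 from reach(g,j), link(j,e)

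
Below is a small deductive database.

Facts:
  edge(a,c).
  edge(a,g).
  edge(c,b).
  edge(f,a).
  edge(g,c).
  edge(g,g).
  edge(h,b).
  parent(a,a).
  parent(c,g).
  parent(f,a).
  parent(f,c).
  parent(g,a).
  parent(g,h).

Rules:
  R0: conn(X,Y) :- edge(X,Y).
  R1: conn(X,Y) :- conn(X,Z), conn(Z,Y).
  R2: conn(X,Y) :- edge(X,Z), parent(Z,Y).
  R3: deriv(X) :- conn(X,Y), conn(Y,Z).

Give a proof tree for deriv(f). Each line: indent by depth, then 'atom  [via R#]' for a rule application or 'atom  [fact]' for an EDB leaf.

deriv(f)  [via R3]
  conn(f,a)  [via R0]
    edge(f,a)  [fact]
  conn(a,a)  [via R2]
    edge(a,g)  [fact]
    parent(g,a)  [fact]

round 1: derive conn(a,c) via R0 from edge(a,c)
round 1: derive conn(a,g) via R0 from edge(a,g)
round 1: derive conn(c,b) via R0 from edge(c,b)
round 1: derive conn(f,a) via R0 from edge(f,a)
round 1: derive conn(g,c) via R0 from edge(g,c)
round 1: derive conn(g,g) via R0 from edge(g,g)
round 1: derive conn(h,b) via R0 from edge(h,b)
round 1: derive conn(a,a) via R2 from edge(a,g), parent(g,a)
round 1: derive conn(a,h) via R2 from edge(a,g), parent(g,h)
round 1: derive conn(g,a) via R2 from edge(g,g), parent(g,a)
round 1: derive conn(g,h) via R2 from edge(g,g), parent(g,h)
round 2: derive conn(a,b) via R1 from conn(a,c), conn(c,b)
round 2: derive conn(f,c) via R1 from conn(f,a), conn(a,c)
round 2: derive conn(f,g) via R1 from conn(f,a), conn(a,g)
round 2: derive conn(f,h) via R1 from conn(f,a), conn(a,h)
round 2: derive conn(g,b) via R1 from conn(g,c), conn(c,b)
round 2: derive deriv(a) via R3 from conn(a,a), conn(a,a)
round 2: derive deriv(f) via R3 from conn(f,a), conn(a,a)
round 2: derive deriv(g) via R3 from conn(g,a), conn(a,a)
round 3: derive conn(f,b) via R1 from conn(f,a), conn(a,b)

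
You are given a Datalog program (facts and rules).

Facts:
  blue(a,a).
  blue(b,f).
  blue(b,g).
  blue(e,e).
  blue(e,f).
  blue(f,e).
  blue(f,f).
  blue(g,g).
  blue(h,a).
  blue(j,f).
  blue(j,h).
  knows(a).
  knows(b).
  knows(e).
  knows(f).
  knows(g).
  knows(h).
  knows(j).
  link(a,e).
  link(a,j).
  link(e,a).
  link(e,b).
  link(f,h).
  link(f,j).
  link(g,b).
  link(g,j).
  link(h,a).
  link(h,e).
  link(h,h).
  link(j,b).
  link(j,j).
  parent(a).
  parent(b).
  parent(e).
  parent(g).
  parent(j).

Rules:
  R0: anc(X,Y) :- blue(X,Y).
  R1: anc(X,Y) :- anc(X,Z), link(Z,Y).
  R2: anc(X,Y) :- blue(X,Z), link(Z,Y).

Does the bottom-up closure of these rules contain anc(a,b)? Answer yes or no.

yes

round 1: derive anc(a,a) via R0 from blue(a,a)
round 1: derive anc(b,f) via R0 from blue(b,f)
round 1: derive anc(b,g) via R0 from blue(b,g)
round 1: derive anc(e,e) via R0 from blue(e,e)
round 1: derive anc(e,f) via R0 from blue(e,f)
round 1: derive anc(f,e) via R0 from blue(f,e)
round 1: derive anc(f,f) via R0 from blue(f,f)
round 1: derive anc(g,g) via R0 from blue(g,g)
round 1: derive anc(h,a) via R0 from blue(h,a)
round 1: derive anc(j,f) via R0 from blue(j,f)
round 1: derive anc(j,h) via R0 from blue(j,h)
round 1: derive anc(a,e) via R2 from blue(a,a), link(a,e)
round 1: derive anc(a,j) via R2 from blue(a,a), link(a,j)
round 1: derive anc(b,b) via R2 from blue(b,g), link(g,b)
round 1: derive anc(b,h) via R2 from blue(b,f), link(f,h)
round 1: derive anc(b,j) via R2 from blue(b,f), link(f,j)
round 1: derive anc(e,a) via R2 from blue(e,e), link(e,a)
round 1: derive anc(e,b) via R2 from blue(e,e), link(e,b)
round 1: derive anc(e,h) via R2 from blue(e,f), link(f,h)
round 1: derive anc(e,j) via R2 from blue(e,f), link(f,j)
round 1: derive anc(f,a) via R2 from blue(f,e), link(e,a)
round 1: derive anc(f,b) via R2 from blue(f,e), link(e,b)
round 1: derive anc(f,h) via R2 from blue(f,f), link(f,h)
round 1: derive anc(f,j) via R2 from blue(f,f), link(f,j)
round 1: derive anc(g,b) via R2 from blue(g,g), link(g,b)
round 1: derive anc(g,j) via R2 from blue(g,g), link(g,j)
round 1: derive anc(h,e) via R2 from blue(h,a), link(a,e)
round 1: derive anc(h,j) via R2 from blue(h,a), link(a,j)
round 1: derive anc(j,a) via R2 from blue(j,h), link(h,a)
round 1: derive anc(j,e) via R2 from blue(j,h), link(h,e)
round 1: derive anc(j,j) via R2 from blue(j,f), link(f,j)
round 2: derive anc(a,b) via R1 from anc(a,e), link(e,b)
round 2: derive anc(b,a) via R1 from anc(b,h), link(h,a)
round 2: derive anc(b,e) via R1 from anc(b,h), link(h,e)
round 2: derive anc(h,b) via R1 from anc(h,e), link(e,b)
round 2: derive anc(j,b) via R1 from anc(j,e), link(e,b)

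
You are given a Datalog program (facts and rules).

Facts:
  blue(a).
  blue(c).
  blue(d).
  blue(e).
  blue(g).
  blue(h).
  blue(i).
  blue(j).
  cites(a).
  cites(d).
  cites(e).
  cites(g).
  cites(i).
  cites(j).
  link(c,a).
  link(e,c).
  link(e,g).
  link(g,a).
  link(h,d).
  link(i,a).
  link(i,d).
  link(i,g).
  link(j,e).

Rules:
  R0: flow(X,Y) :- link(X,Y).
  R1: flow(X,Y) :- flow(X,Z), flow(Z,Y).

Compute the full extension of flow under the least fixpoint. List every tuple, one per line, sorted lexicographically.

flow(c,a)
flow(e,a)
flow(e,c)
flow(e,g)
flow(g,a)
flow(h,d)
flow(i,a)
flow(i,d)
flow(i,g)
flow(j,a)
flow(j,c)
flow(j,e)
flow(j,g)

round 1: derive flow(c,a) via R0 from link(c,a)
round 1: derive flow(e,c) via R0 from link(e,c)
round 1: derive flow(e,g) via R0 from link(e,g)
round 1: derive flow(g,a) via R0 from link(g,a)
round 1: derive flow(h,d) via R0 from link(h,d)
round 1: derive flow(i,a) via R0 from link(i,a)
round 1: derive flow(i,d) via R0 from link(i,d)
round 1: derive flow(i,g) via R0 from link(i,g)
round 1: derive flow(j,e) via R0 from link(j,e)
round 2: derive flow(e,a) via R1 from flow(e,c), flow(c,a)
round 2: derive flow(j,c) via R1 from flow(j,e), flow(e,c)
round 2: derive flow(j,g) via R1 from flow(j,e), flow(e,g)
round 3: derive flow(j,a) via R1 from flow(j,c), flow(c,a)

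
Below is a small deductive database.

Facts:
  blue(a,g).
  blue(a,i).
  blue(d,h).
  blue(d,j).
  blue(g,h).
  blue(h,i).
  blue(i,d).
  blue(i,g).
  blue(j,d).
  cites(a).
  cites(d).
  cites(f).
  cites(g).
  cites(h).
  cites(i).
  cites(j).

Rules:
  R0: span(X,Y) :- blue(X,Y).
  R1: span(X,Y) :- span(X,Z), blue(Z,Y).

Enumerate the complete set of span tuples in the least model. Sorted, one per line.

round 1: derive span(a,g) via R0 from blue(a,g)
round 1: derive span(a,i) via R0 from blue(a,i)
round 1: derive span(d,h) via R0 from blue(d,h)
round 1: derive span(d,j) via R0 from blue(d,j)
round 1: derive span(g,h) via R0 from blue(g,h)
round 1: derive span(h,i) via R0 from blue(h,i)
round 1: derive span(i,d) via R0 from blue(i,d)
round 1: derive span(i,g) via R0 from blue(i,g)
round 1: derive span(j,d) via R0 from blue(j,d)
round 2: derive span(a,d) via R1 from span(a,i), blue(i,d)
round 2: derive span(a,h) via R1 from span(a,g), blue(g,h)
round 2: derive span(d,d) via R1 from span(d,j), blue(j,d)
round 2: derive span(d,i) via R1 from span(d,h), blue(h,i)
round 2: derive span(g,i) via R1 from span(g,h), blue(h,i)
round 2: derive span(h,d) via R1 from span(h,i), blue(i,d)
round 2: derive span(h,g) via R1 from span(h,i), blue(i,g)
round 2: derive span(i,h) via R1 from span(i,d), blue(d,h)
round 2: derive span(i,j) via R1 from span(i,d), blue(d,j)
round 2: derive span(j,h) via R1 from span(j,d), blue(d,h)
round 2: derive span(j,j) via R1 from span(j,d), blue(d,j)
round 3: derive span(a,j) via R1 from span(a,d), blue(d,j)
round 3: derive span(d,g) via R1 from span(d,i), blue(i,g)
round 3: derive span(g,d) via R1 from span(g,i), blue(i,d)
round 3: derive span(g,g) via R1 from span(g,i), blue(i,g)
round 3: derive span(h,h) via R1 from span(h,d), blue(d,h)
round 3: derive span(h,j) via R1 from span(h,d), blue(d,j)
round 3: derive span(i,i) via R1 from span(i,h), blue(h,i)
round 3: derive span(j,i) via R1 from span(j,h), blue(h,i)
round 4: derive span(g,j) via R1 from span(g,d), blue(d,j)
round 4: derive span(j,g) via R1 from span(j,i), blue(i,g)

span(a,d)
span(a,g)
span(a,h)
span(a,i)
span(a,j)
span(d,d)
span(d,g)
span(d,h)
span(d,i)
span(d,j)
span(g,d)
span(g,g)
span(g,h)
span(g,i)
span(g,j)
span(h,d)
span(h,g)
span(h,h)
span(h,i)
span(h,j)
span(i,d)
span(i,g)
span(i,h)
span(i,i)
span(i,j)
span(j,d)
span(j,g)
span(j,h)
span(j,i)
span(j,j)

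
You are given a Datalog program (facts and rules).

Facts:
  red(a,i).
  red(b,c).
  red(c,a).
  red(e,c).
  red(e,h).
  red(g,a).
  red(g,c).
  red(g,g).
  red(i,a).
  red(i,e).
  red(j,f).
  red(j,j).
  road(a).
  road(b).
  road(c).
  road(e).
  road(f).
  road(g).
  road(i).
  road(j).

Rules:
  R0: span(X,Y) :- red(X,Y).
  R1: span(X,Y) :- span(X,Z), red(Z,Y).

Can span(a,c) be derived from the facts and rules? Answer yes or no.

round 1: derive span(a,i) via R0 from red(a,i)
round 1: derive span(b,c) via R0 from red(b,c)
round 1: derive span(c,a) via R0 from red(c,a)
round 1: derive span(e,c) via R0 from red(e,c)
round 1: derive span(e,h) via R0 from red(e,h)
round 1: derive span(g,a) via R0 from red(g,a)
round 1: derive span(g,c) via R0 from red(g,c)
round 1: derive span(g,g) via R0 from red(g,g)
round 1: derive span(i,a) via R0 from red(i,a)
round 1: derive span(i,e) via R0 from red(i,e)
round 1: derive span(j,f) via R0 from red(j,f)
round 1: derive span(j,j) via R0 from red(j,j)
round 2: derive span(a,a) via R1 from span(a,i), red(i,a)
round 2: derive span(a,e) via R1 from span(a,i), red(i,e)
round 2: derive span(b,a) via R1 from span(b,c), red(c,a)
round 2: derive span(c,i) via R1 from span(c,a), red(a,i)
round 2: derive span(e,a) via R1 from span(e,c), red(c,a)
round 2: derive span(g,i) via R1 from span(g,a), red(a,i)
round 2: derive span(i,c) via R1 from span(i,e), red(e,c)
round 2: derive span(i,h) via R1 from span(i,e), red(e,h)
round 2: derive span(i,i) via R1 from span(i,a), red(a,i)
round 3: derive span(a,c) via R1 from span(a,e), red(e,c)
round 3: derive span(a,h) via R1 from span(a,e), red(e,h)
round 3: derive span(b,i) via R1 from span(b,a), red(a,i)
round 3: derive span(c,e) via R1 from span(c,i), red(i,e)
round 3: derive span(e,i) via R1 from span(e,a), red(a,i)
round 3: derive span(g,e) via R1 from span(g,i), red(i,e)
round 4: derive span(b,e) via R1 from span(b,i), red(i,e)
round 4: derive span(c,c) via R1 from span(c,e), red(e,c)
round 4: derive span(c,h) via R1 from span(c,e), red(e,h)
round 4: derive span(e,e) via R1 from span(e,i), red(i,e)
round 4: derive span(g,h) via R1 from span(g,e), red(e,h)
round 5: derive span(b,h) via R1 from span(b,e), red(e,h)

yes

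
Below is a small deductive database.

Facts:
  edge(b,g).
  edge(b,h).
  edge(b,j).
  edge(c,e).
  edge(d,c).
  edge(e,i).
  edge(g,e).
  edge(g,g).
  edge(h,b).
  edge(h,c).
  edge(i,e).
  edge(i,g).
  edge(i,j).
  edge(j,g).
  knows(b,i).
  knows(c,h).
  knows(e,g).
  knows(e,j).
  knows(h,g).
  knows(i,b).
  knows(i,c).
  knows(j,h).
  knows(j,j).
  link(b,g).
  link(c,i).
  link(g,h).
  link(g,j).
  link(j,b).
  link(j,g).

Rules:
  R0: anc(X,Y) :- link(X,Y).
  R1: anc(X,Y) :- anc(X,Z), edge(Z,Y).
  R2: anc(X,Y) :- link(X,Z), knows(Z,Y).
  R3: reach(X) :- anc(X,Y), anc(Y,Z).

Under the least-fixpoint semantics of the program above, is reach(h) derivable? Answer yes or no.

no

round 1: derive anc(b,g) via R0 from link(b,g)
round 1: derive anc(c,i) via R0 from link(c,i)
round 1: derive anc(g,h) via R0 from link(g,h)
round 1: derive anc(g,j) via R0 from link(g,j)
round 1: derive anc(j,b) via R0 from link(j,b)
round 1: derive anc(j,g) via R0 from link(j,g)
round 1: derive anc(c,b) via R2 from link(c,i), knows(i,b)
round 1: derive anc(c,c) via R2 from link(c,i), knows(i,c)
round 1: derive anc(g,g) via R2 from link(g,h), knows(h,g)
round 1: derive anc(j,i) via R2 from link(j,b), knows(b,i)
round 2: derive anc(b,e) via R1 from anc(b,g), edge(g,e)
round 2: derive anc(c,e) via R1 from anc(c,c), edge(c,e)
round 2: derive anc(c,g) via R1 from anc(c,b), edge(b,g)
round 2: derive anc(c,h) via R1 from anc(c,b), edge(b,h)
round 2: derive anc(c,j) via R1 from anc(c,b), edge(b,j)
round 2: derive anc(g,b) via R1 from anc(g,h), edge(h,b)
round 2: derive anc(g,c) via R1 from anc(g,h), edge(h,c)
round 2: derive anc(g,e) via R1 from anc(g,g), edge(g,e)
round 2: derive anc(j,e) via R1 from anc(j,g), edge(g,e)
round 2: derive anc(j,h) via R1 from anc(j,b), edge(b,h)
round 2: derive anc(j,j) via R1 from anc(j,b), edge(b,j)
round 2: derive reach(b) via R3 from anc(b,g), anc(g,g)
round 2: derive reach(c) via R3 from anc(c,b), anc(b,g)
round 2: derive reach(g) via R3 from anc(g,g), anc(g,g)
round 2: derive reach(j) via R3 from anc(j,b), anc(b,g)
round 3: derive anc(b,i) via R1 from anc(b,e), edge(e,i)
round 3: derive anc(g,i) via R1 from anc(g,e), edge(e,i)
round 3: derive anc(j,c) via R1 from anc(j,h), edge(h,c)
round 4: derive anc(b,j) via R1 from anc(b,i), edge(i,j)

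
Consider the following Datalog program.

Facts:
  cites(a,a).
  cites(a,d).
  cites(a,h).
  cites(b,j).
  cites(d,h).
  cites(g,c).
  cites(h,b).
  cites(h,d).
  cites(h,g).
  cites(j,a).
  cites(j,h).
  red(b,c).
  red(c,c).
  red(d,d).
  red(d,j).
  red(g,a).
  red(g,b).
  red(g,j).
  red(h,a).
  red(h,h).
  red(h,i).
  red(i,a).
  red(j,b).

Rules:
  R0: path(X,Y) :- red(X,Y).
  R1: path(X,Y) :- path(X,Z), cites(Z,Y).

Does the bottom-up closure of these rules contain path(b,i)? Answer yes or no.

no

round 1: derive path(b,c) via R0 from red(b,c)
round 1: derive path(c,c) via R0 from red(c,c)
round 1: derive path(d,d) via R0 from red(d,d)
round 1: derive path(d,j) via R0 from red(d,j)
round 1: derive path(g,a) via R0 from red(g,a)
round 1: derive path(g,b) via R0 from red(g,b)
round 1: derive path(g,j) via R0 from red(g,j)
round 1: derive path(h,a) via R0 from red(h,a)
round 1: derive path(h,h) via R0 from red(h,h)
round 1: derive path(h,i) via R0 from red(h,i)
round 1: derive path(i,a) via R0 from red(i,a)
round 1: derive path(j,b) via R0 from red(j,b)
round 2: derive path(d,a) via R1 from path(d,j), cites(j,a)
round 2: derive path(d,h) via R1 from path(d,d), cites(d,h)
round 2: derive path(g,d) via R1 from path(g,a), cites(a,d)
round 2: derive path(g,h) via R1 from path(g,a), cites(a,h)
round 2: derive path(h,b) via R1 from path(h,h), cites(h,b)
round 2: derive path(h,d) via R1 from path(h,a), cites(a,d)
round 2: derive path(h,g) via R1 from path(h,h), cites(h,g)
round 2: derive path(i,d) via R1 from path(i,a), cites(a,d)
round 2: derive path(i,h) via R1 from path(i,a), cites(a,h)
round 2: derive path(j,j) via R1 from path(j,b), cites(b,j)
round 3: derive path(d,b) via R1 from path(d,h), cites(h,b)
round 3: derive path(d,g) via R1 from path(d,h), cites(h,g)
round 3: derive path(g,g) via R1 from path(g,h), cites(h,g)
round 3: derive path(h,c) via R1 from path(h,g), cites(g,c)
round 3: derive path(h,j) via R1 from path(h,b), cites(b,j)
round 3: derive path(i,b) via R1 from path(i,h), cites(h,b)
round 3: derive path(i,g) via R1 from path(i,h), cites(h,g)
round 3: derive path(j,a) via R1 from path(j,j), cites(j,a)
round 3: derive path(j,h) via R1 from path(j,j), cites(j,h)
round 4: derive path(d,c) via R1 from path(d,g), cites(g,c)
round 4: derive path(g,c) via R1 from path(g,g), cites(g,c)
round 4: derive path(i,c) via R1 from path(i,g), cites(g,c)
round 4: derive path(i,j) via R1 from path(i,b), cites(b,j)
round 4: derive path(j,d) via R1 from path(j,a), cites(a,d)
round 4: derive path(j,g) via R1 from path(j,h), cites(h,g)
round 5: derive path(j,c) via R1 from path(j,g), cites(g,c)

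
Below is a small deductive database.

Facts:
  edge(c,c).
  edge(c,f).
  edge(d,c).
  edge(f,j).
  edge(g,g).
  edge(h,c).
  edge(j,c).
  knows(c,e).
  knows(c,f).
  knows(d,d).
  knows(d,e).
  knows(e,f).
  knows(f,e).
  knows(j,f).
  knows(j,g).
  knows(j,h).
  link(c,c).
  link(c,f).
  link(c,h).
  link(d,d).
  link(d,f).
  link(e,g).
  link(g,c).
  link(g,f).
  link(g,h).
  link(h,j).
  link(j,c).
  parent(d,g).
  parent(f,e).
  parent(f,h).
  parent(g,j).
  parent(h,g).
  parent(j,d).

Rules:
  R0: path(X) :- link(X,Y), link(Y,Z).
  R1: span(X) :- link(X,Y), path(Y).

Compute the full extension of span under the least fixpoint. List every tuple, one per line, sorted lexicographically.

span(c)
span(d)
span(e)
span(g)
span(h)
span(j)

round 1: derive path(c) via R0 from link(c,c), link(c,c)
round 1: derive path(d) via R0 from link(d,d), link(d,d)
round 1: derive path(e) via R0 from link(e,g), link(g,c)
round 1: derive path(g) via R0 from link(g,c), link(c,c)
round 1: derive path(h) via R0 from link(h,j), link(j,c)
round 1: derive path(j) via R0 from link(j,c), link(c,c)
round 2: derive span(c) via R1 from link(c,c), path(c)
round 2: derive span(d) via R1 from link(d,d), path(d)
round 2: derive span(e) via R1 from link(e,g), path(g)
round 2: derive span(g) via R1 from link(g,c), path(c)
round 2: derive span(h) via R1 from link(h,j), path(j)
round 2: derive span(j) via R1 from link(j,c), path(c)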